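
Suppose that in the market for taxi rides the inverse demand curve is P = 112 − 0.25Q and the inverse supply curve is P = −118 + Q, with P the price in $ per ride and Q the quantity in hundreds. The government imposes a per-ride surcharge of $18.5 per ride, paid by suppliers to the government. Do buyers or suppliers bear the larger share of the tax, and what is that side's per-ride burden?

Inverting to Q(P) form: Qd = 448 − 4P; Qs = P + 118.
Before the tax: set 448 − 4P = P + 118 → P* = $66, Q* = 184.
With the tax collected from suppliers, supply shifts: Qs = (P − 18.5) + 118.
New equilibrium: buyers pay $69.7, suppliers receive $51.2, Q = 169.2. (Wedge: Pb − Ps = 18.5.)
Per-ride burden: buyers $3.7, suppliers $14.8.
Suppliers take the larger share because supply is less price-elastic here (demand slope 4 vs supply slope 1).

Suppliers bear the larger share: $14.8 per ride.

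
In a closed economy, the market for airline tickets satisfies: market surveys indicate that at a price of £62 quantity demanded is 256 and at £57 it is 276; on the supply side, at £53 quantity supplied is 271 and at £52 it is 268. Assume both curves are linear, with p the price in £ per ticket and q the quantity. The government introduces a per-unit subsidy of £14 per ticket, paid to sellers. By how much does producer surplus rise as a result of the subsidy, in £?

Demand slope: (276 − 256)/(57 − 62) = -4, so qd = 504 − 4p.
Supply slope: (268 − 271)/(52 − 53) = 3, so qs = 3p + 112.
Without the subsidy, 504 − 4p = 3p + 112 gives 7p = 392, so p* = £56 and q* = 280.
With a per-unit subsidy paid to sellers, each receives p + 14 per unit sold, so supply becomes qs = 3(p + 14) + 112.
Solving gives q = 304 with consumers paying £50 and sellers receiving £64 (the £14 wedge).
ΔPS is the trapezoid between Q = 304 and Q = 280 of height £8: ½ · (280 + 304) · 8 = £2336.

Producer surplus rises by £2336.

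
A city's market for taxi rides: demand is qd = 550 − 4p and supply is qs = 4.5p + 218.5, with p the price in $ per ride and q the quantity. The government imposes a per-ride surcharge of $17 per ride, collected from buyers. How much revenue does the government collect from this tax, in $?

Tax revenue = $6086.

Before the tax: set 550 − 4p = 4.5p + 218.5 → p* = $39, q* = 394.
With the tax collected from buyers, demand (in seller-price terms) shifts: qd = 550 − 4(p + 17).
New equilibrium: buyers pay $48, suppliers receive $31, q = 358. (Wedge: pb − ps = 17.)
Revenue = t · Q = 17 · 358 = $6086.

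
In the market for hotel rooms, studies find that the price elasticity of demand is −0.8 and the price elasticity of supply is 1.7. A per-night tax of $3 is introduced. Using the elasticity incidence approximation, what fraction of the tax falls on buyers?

Incidence ratio: buyers' share ≈ εs / (εs + |εd|) = 1.7 / (1.7 + 0.8) = 0.68.
Supply is the more elastic side, so buyers bear the larger share.

Buyers' share ≈ 0.68.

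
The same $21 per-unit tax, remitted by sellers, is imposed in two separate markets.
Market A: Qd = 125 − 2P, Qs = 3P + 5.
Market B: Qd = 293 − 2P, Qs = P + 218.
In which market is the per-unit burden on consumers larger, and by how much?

Market A: pre-tax P* = $24, Q* = 77; post-tax Q = 51.8; per-unit burden on consumers = $12.6.
Market B: pre-tax P* = $25, Q* = 243; post-tax Q = 229; per-unit burden on consumers = $7.
Difference: $12.6 vs $7 → market A is larger by $5.6.

Market A, by $5.6.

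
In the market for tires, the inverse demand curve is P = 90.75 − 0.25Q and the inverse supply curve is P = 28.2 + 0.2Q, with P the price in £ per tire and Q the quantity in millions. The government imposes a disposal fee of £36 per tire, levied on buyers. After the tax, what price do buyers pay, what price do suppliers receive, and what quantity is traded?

Rewrite in direct form: Qd = 363 − 4P and Qs = 5P − 141.
Without the tax, 363 − 4P = 5P − 141 gives 9P = 504, so P* = £56 and Q* = 139.
With the tax collected from buyers, demand (in seller-price terms) shifts: Qd = 363 − 4(P + 36).
New equilibrium: buyers pay £76, suppliers receive £40, Q = 59. (Wedge: Pb − Ps = 36.)

Buyers pay £76; suppliers receive £40; quantity = 59.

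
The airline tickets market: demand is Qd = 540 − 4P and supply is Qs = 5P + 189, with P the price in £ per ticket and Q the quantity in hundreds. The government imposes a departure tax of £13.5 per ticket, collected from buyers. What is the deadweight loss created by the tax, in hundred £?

Deadweight loss = £202.5 hundred.

Before the tax: set 540 − 4P = 5P + 189 → P* = £39, Q* = 384.
With the tax collected from buyers, demand (in seller-price terms) shifts: Qd = 540 − 4(P + 13.5).
Solving gives Q = 354 with buyers paying £46.5 and sellers receiving £33 (the £13.5 wedge).
Quantity falls by |ΔQ| = |384 − 354| = 30.
DWL = ½ · t · |ΔQ| = ½ · 13.5 · 30 = £202.5.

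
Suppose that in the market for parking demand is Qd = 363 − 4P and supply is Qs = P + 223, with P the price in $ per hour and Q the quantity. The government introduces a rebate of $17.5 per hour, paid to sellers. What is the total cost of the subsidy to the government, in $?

Before the subsidy: set 363 − 4P = P + 223 → P* = $28, Q* = 251.
With a per-unit subsidy paid to sellers, each receives P + 17.5 per unit sold, so supply becomes Qs = (P + 17.5) + 223.
New equilibrium: buyers pay $24.5, sellers receive $42, Q = 265. (Wedge: Pb − Ps = −17.5.)
Outlay = t · Q = 17.5 · 265 = $4637.5.

Government outlay = $4637.5.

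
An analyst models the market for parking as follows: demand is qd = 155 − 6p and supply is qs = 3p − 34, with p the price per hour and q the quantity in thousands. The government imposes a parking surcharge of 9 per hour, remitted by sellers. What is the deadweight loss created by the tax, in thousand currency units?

Deadweight loss = 81 thousand.

Without the tax, 155 − 6p = 3p − 34 gives 9p = 189, so p* = 21 and q* = 29.
With the tax collected from sellers, supply shifts: qs = 3(p − 9) − 34.
Solving gives q = 11 with consumers paying 24 and sellers receiving 15 (the 9 wedge).
Quantity falls by |ΔQ| = |29 − 11| = 18.
DWL = ½ · t · |ΔQ| = ½ · 9 · 18 = 81.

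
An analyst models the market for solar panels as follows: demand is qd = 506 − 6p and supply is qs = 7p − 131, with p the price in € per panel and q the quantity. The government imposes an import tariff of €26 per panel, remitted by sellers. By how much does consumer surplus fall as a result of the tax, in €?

Without the tax, 506 − 6p = 7p − 131 gives 13p = 637, so p* = €49 and q* = 212.
With the tax collected from sellers, supply shifts: qs = 7(p − 26) − 131.
Solving gives q = 128 with buyers paying €63 and sellers receiving €37 (the €26 wedge).
ΔCS is the trapezoid between Q = 128 and Q = 212 of height €14: ½ · (212 + 128) · 14 = €2380.

Consumer surplus falls by €2380.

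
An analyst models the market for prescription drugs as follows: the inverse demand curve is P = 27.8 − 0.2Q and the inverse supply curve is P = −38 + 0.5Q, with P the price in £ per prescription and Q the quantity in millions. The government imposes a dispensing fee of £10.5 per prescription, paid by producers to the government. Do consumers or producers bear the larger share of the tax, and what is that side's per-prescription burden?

Producers bear the larger share: £7.5 per prescription.

Rewrite in direct form: Qd = 139 − 5P and Qs = 2P + 76.
Before the tax: set 139 − 5P = 2P + 76 → P* = £9, Q* = 94.
With the tax collected from producers, supply shifts: Qs = 2(P − 10.5) + 76.
Solving gives Q = 79 with consumers paying £12 and producers receiving £1.5 (the £10.5 wedge).
Per-prescription burden: consumers £3, producers £7.5.
Producers take the larger share because supply is less price-elastic here (demand slope 5 vs supply slope 2).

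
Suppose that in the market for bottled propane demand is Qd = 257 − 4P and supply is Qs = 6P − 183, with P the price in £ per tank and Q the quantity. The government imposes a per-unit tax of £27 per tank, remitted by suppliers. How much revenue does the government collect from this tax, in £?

Tax revenue = £437.4.

Before the tax: set 257 − 4P = 6P − 183 → P* = £44, Q* = 81.
With the tax collected from suppliers, supply shifts: Qs = 6(P − 27) − 183.
Solving gives Q = 16.2 with buyers paying £60.2 and suppliers receiving £33.2 (the £27 wedge).
Revenue = t · Q = 27 · 16.2 = £437.4.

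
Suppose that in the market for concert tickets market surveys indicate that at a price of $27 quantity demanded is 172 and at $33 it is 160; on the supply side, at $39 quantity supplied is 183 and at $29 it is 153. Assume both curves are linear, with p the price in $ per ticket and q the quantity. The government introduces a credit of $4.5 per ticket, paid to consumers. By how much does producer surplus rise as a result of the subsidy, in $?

Producer surplus rises by $296.46.

Demand slope: (160 − 172)/(33 − 27) = -2, so qd = 226 − 2p.
Supply slope: (153 − 183)/(29 − 39) = 3, so qs = 3p + 66.
Without the subsidy, 226 − 2p = 3p + 66 gives 5p = 160, so p* = $32 and q* = 162.
With a per-unit subsidy paid to consumers, each effectively pays p − 4.5, so demand becomes qd = 226 − 2(p − 4.5).
Solving gives q = 167.4 with consumers paying $29.3 and producers receiving $33.8 (the $4.5 wedge).
ΔPS is the trapezoid between Q = 167.4 and Q = 162 of height $1.8: ½ · (162 + 167.4) · 1.8 = $296.46.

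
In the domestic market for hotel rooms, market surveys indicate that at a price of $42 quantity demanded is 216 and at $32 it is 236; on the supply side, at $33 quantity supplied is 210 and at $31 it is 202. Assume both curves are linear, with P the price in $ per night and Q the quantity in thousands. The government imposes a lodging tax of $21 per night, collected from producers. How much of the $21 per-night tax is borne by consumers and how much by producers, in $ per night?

Consumers bear $14 per night; producers bear $7 per night.

Demand slope: (236 − 216)/(32 − 42) = -2, so Qd = 300 − 2P.
Supply slope: (202 − 210)/(31 − 33) = 4, so Qs = 4P + 78.
Before the tax: set 300 − 2P = 4P + 78 → P* = $37, Q* = 226.
With the tax collected from producers, supply shifts: Qs = 4(P − 21) + 78.
New equilibrium: consumers pay $51, producers receive $30, Q = 198. (Wedge: Pb − Ps = 21.)
Burden on consumers: $14; on producers: $7. (They sum to $21.)
The less price-elastic side of the market bears the larger share of a per-unit tax.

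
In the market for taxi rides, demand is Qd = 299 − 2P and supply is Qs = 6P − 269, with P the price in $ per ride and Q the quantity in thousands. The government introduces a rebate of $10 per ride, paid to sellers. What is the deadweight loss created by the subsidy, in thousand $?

Deadweight loss = $75 thousand.

Before the subsidy: set 299 − 2P = 6P − 269 → P* = $71, Q* = 157.
With a per-unit subsidy paid to sellers, each receives P + 10 per unit sold, so supply becomes Qs = 6(P + 10) − 269.
Solving gives Q = 172 with buyers paying $63.5 and sellers receiving $73.5 (the $10 wedge).
Quantity rises by |ΔQ| = |157 − 172| = 15.
DWL = ½ · t · |ΔQ| = ½ · 10 · 15 = $75.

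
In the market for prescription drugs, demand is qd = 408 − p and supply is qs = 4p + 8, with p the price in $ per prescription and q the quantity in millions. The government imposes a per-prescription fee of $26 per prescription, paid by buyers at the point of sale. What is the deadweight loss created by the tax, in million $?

Without the tax, 408 − p = 4p + 8 gives 5p = 400, so p* = $80 and q* = 328.
With the tax collected from buyers, demand (in seller-price terms) shifts: qd = 408 − (p + 26).
Solving gives q = 307.2 with buyers paying $100.8 and suppliers receiving $74.8 (the $26 wedge).
Quantity falls by |ΔQ| = |328 − 307.2| = 20.8.
DWL = ½ · t · |ΔQ| = ½ · 26 · 20.8 = $270.4.

Deadweight loss = $270.4 million.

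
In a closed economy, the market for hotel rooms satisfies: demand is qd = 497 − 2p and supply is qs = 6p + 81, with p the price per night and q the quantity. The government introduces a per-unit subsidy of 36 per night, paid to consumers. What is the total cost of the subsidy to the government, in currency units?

Government outlay = 16092.

Before the subsidy: set 497 − 2p = 6p + 81 → p* = 52, q* = 393.
With a per-unit subsidy paid to consumers, each effectively pays p − 36, so demand becomes qd = 497 − 2(p − 36).
New equilibrium: consumers pay 25, suppliers receive 61, q = 447. (Wedge: pb − ps = −36.)
Outlay = t · Q = 36 · 447 = 16092.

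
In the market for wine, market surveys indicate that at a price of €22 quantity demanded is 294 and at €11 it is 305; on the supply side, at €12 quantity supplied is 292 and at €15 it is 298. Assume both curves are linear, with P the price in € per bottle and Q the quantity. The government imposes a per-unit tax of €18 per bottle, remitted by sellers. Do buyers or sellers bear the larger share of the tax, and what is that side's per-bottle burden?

Demand slope: (305 − 294)/(11 − 22) = -1, so Qd = 316 − P.
Supply slope: (298 − 292)/(15 − 12) = 2, so Qs = 2P + 268.
Before the tax: set 316 − P = 2P + 268 → P* = €16, Q* = 300.
With the tax collected from sellers, supply shifts: Qs = 2(P − 18) + 268.
New equilibrium: buyers pay €28, sellers receive €10, Q = 288. (Wedge: Pb − Ps = 18.)
Per-bottle burden: buyers €12, sellers €6.
Buyers take the larger share because demand is less price-elastic here (demand slope 1 vs supply slope 2).

Buyers bear the larger share: €12 per bottle.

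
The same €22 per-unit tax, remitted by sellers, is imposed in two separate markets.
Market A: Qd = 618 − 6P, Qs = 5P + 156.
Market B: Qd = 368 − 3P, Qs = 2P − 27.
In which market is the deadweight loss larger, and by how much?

Market A: pre-tax P* = €42, Q* = 366; post-tax Q = 306; deadweight loss = €660.
Market B: pre-tax P* = €79, Q* = 131; post-tax Q = 104.6; deadweight loss = €290.4.
Difference: €660 vs €290.4 → market A is larger by €369.6.

Market A, by €369.6.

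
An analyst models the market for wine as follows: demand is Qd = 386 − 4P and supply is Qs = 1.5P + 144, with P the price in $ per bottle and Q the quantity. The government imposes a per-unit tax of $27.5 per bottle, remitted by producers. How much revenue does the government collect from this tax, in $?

Without the tax, 386 − 4P = 1.5P + 144 gives 5.5P = 242, so P* = $44 and Q* = 210.
With the tax collected from producers, supply shifts: Qs = 1.5(P − 27.5) + 144.
Solving gives Q = 180 with buyers paying $51.5 and producers receiving $24 (the $27.5 wedge).
Revenue = t · Q = 27.5 · 180 = $4950.

Tax revenue = $4950.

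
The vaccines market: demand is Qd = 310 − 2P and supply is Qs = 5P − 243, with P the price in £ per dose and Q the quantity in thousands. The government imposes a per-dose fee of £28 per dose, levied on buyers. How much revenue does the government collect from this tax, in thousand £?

Tax revenue = £3136 thousand.

Without the tax, 310 − 2P = 5P − 243 gives 7P = 553, so P* = £79 and Q* = 152.
With the tax collected from buyers, demand (in seller-price terms) shifts: Qd = 310 − 2(P + 28).
Solving gives Q = 112 with buyers paying £99 and sellers receiving £71 (the £28 wedge).
Revenue = t · Q = 28 · 112 = £3136.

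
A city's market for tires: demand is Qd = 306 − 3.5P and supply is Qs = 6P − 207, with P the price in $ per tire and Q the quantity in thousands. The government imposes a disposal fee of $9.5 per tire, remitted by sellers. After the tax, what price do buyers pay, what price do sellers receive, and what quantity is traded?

Before the tax: set 306 − 3.5P = 6P − 207 → P* = $54, Q* = 117.
With the tax collected from sellers, supply shifts: Qs = 6(P − 9.5) − 207.
Solving gives Q = 96 with buyers paying $60 and sellers receiving $50.5 (the $9.5 wedge).
The less price-elastic side of the market bears the larger share of a per-unit tax.

Buyers pay $60; sellers receive $50.5; quantity = 96.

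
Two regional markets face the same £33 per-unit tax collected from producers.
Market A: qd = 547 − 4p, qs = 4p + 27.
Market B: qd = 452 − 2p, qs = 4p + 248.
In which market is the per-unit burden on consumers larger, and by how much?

Market B, by £5.5.

Market A: pre-tax p* = £65, q* = 287; post-tax q = 221; per-unit burden on consumers = £16.5.
Market B: pre-tax p* = £34, q* = 384; post-tax q = 340; per-unit burden on consumers = £22.
Difference: £16.5 vs £22 → market B is larger by £5.5.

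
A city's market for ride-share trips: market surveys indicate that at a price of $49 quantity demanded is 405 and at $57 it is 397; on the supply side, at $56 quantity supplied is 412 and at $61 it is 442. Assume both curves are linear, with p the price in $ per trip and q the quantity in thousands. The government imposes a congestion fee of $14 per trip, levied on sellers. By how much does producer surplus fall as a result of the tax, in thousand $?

Demand slope: (397 − 405)/(57 − 49) = -1, so qd = 454 − p.
Supply slope: (442 − 412)/(61 − 56) = 6, so qs = 6p + 76.
Without the tax, 454 − p = 6p + 76 gives 7p = 378, so p* = $54 and q* = 400.
With the tax collected from sellers, supply shifts: qs = 6(p − 14) + 76.
New equilibrium: consumers pay $66, sellers receive $52, q = 388. (Wedge: pb − ps = 14.)
ΔPS is the trapezoid between Q = 388 and Q = 400 of height $2: ½ · (400 + 388) · 2 = $788.

Producer surplus falls by $788 thousand.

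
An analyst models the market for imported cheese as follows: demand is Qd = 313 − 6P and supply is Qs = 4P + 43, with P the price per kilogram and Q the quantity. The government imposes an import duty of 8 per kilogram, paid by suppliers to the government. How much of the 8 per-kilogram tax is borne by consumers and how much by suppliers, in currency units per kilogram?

Consumers bear 3.2 per kilogram; suppliers bear 4.8 per kilogram.

Before the tax: set 313 − 6P = 4P + 43 → P* = 27, Q* = 151.
With the tax collected from suppliers, supply shifts: Qs = 4(P − 8) + 43.
Solving gives Q = 131.8 with consumers paying 30.2 and suppliers receiving 22.2 (the 8 wedge).
Burden on consumers: 3.2; on suppliers: 4.8. (They sum to 8.)
The less price-elastic side of the market bears the larger share of a per-unit tax.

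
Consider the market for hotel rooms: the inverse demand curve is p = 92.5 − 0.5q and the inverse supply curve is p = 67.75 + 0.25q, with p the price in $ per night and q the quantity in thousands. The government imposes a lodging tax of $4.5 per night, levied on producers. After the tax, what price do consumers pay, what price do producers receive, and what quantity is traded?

Inverting to q(p) form: qd = 185 − 2p; qs = 4p − 271.
Before the tax: set 185 − 2p = 4p − 271 → p* = $76, q* = 33.
With the tax collected from producers, supply shifts: qs = 4(p − 4.5) − 271.
New equilibrium: consumers pay $79, producers receive $74.5, q = 27. (Wedge: pb − ps = 4.5.)
The less price-elastic side of the market bears the larger share of a per-unit tax.

Consumers pay $79; producers receive $74.5; quantity = 27.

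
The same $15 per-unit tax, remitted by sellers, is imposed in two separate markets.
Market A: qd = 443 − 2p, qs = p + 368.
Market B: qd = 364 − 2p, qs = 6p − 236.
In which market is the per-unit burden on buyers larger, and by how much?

Market B, by $6.25.

Market A: pre-tax p* = $25, q* = 393; post-tax q = 383; per-unit burden on buyers = $5.
Market B: pre-tax p* = $75, q* = 214; post-tax q = 191.5; per-unit burden on buyers = $11.25.
Difference: $5 vs $11.25 → market B is larger by $6.25.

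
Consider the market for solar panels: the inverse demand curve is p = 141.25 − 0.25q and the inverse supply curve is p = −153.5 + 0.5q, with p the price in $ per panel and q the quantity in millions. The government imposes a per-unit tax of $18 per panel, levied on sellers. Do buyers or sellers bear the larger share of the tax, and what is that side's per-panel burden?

Rewrite in direct form: qd = 565 − 4p and qs = 2p + 307.
Before the tax: set 565 − 4p = 2p + 307 → p* = $43, q* = 393.
With the tax collected from sellers, supply shifts: qs = 2(p − 18) + 307.
Solving gives q = 369 with buyers paying $49 and sellers receiving $31 (the $18 wedge).
Per-panel burden: buyers $6, sellers $12.
Sellers take the larger share because supply is less price-elastic here (demand slope 4 vs supply slope 2).
The less price-elastic side of the market bears the larger share of a per-unit tax.

Sellers bear the larger share: $12 per panel.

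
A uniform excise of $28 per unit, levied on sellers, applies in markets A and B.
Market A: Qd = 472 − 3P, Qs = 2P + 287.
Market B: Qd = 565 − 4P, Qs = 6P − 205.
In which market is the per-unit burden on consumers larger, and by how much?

Market B, by $5.6.

Market A: pre-tax P* = $37, Q* = 361; post-tax Q = 327.4; per-unit burden on consumers = $11.2.
Market B: pre-tax P* = $77, Q* = 257; post-tax Q = 189.8; per-unit burden on consumers = $16.8.
Difference: $11.2 vs $16.8 → market B is larger by $5.6.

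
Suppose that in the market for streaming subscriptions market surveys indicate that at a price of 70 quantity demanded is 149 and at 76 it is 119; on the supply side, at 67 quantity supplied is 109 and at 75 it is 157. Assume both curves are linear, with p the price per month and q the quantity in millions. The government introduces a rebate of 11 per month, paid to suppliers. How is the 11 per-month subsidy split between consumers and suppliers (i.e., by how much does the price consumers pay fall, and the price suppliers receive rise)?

Demand slope: (119 − 149)/(76 − 70) = -5, so qd = 499 − 5p.
Supply slope: (157 − 109)/(75 − 67) = 6, so qs = 6p − 293.
Without the subsidy, 499 − 5p = 6p − 293 gives 11p = 792, so p* = 72 and q* = 139.
With a per-unit subsidy paid to suppliers, each receives p + 11 per unit sold, so supply becomes qs = 6(p + 11) − 293.
New equilibrium: consumers pay 66, suppliers receive 77, q = 169. (Wedge: pb − ps = −11.)
Gain to consumers: 6; to suppliers: 5. (They sum to 11.)

Consumers gain 6 per month; suppliers gain 5 per month.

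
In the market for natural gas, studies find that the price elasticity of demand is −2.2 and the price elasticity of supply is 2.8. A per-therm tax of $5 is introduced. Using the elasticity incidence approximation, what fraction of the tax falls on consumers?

Consumers' share ≈ 0.56.

Incidence ratio: consumers' share ≈ εs / (εs + |εd|) = 2.8 / (2.8 + 2.2) = 0.56.
Supply is the more elastic side, so consumers bear the larger share.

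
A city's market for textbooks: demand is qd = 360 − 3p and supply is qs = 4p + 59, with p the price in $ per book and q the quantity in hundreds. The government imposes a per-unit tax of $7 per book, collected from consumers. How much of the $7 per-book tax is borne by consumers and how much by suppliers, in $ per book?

Consumers bear $4 per book; suppliers bear $3 per book.

Without the tax, 360 − 3p = 4p + 59 gives 7p = 301, so p* = $43 and q* = 231.
With the tax collected from consumers, demand (in seller-price terms) shifts: qd = 360 − 3(p + 7).
Solving gives q = 219 with consumers paying $47 and suppliers receiving $40 (the $7 wedge).
Burden on consumers: $4; on suppliers: $3. (They sum to $7.)
The less price-elastic side of the market bears the larger share of a per-unit tax.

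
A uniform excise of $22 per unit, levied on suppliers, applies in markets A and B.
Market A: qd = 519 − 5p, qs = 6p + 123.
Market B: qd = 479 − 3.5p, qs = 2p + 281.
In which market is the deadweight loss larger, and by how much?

Market A: pre-tax p* = $36, q* = 339; post-tax q = 279; deadweight loss = $660.
Market B: pre-tax p* = $36, q* = 353; post-tax q = 325; deadweight loss = $308.
Difference: $660 vs $308 → market A is larger by $352.

Market A, by $352.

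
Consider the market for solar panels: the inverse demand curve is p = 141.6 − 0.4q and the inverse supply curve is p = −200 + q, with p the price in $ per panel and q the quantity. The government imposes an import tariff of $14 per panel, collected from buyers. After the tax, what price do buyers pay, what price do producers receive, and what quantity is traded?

Buyers pay $48; producers receive $34; quantity = 234.

Rewrite in direct form: qd = 354 − 2.5p and qs = p + 200.
Before the tax: set 354 − 2.5p = p + 200 → p* = $44, q* = 244.
With the tax collected from buyers, demand (in seller-price terms) shifts: qd = 354 − 2.5(p + 14).
Solving gives q = 234 with buyers paying $48 and producers receiving $34 (the $14 wedge).
The less price-elastic side of the market bears the larger share of a per-unit tax.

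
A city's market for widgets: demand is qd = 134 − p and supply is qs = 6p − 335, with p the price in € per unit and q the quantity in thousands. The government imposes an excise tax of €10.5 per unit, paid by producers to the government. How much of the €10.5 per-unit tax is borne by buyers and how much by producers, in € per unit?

Buyers bear €9 per unit; producers bear €1.5 per unit.

Before the tax: set 134 − p = 6p − 335 → p* = €67, q* = 67.
With the tax collected from producers, supply shifts: qs = 6(p − 10.5) − 335.
New equilibrium: buyers pay €76, producers receive €65.5, q = 58. (Wedge: pb − ps = 10.5.)
Burden on buyers: €9; on producers: €1.5. (They sum to €10.5.)
The less price-elastic side of the market bears the larger share of a per-unit tax.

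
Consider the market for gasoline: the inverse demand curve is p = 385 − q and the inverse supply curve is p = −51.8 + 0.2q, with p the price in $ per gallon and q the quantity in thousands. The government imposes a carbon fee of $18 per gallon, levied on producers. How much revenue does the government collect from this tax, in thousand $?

Tax revenue = $6282 thousand.

Rewrite in direct form: qd = 385 − p and qs = 5p + 259.
Before the tax: set 385 − p = 5p + 259 → p* = $21, q* = 364.
With the tax collected from producers, supply shifts: qs = 5(p − 18) + 259.
New equilibrium: consumers pay $36, producers receive $18, q = 349. (Wedge: pb − ps = 18.)
Revenue = t · Q = 18 · 349 = $6282.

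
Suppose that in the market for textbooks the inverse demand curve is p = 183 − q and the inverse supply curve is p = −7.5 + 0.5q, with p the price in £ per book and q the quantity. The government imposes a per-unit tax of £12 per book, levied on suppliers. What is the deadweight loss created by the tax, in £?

Rewrite in direct form: qd = 183 − p and qs = 2p + 15.
Without the tax, 183 − p = 2p + 15 gives 3p = 168, so p* = £56 and q* = 127.
With the tax collected from suppliers, supply shifts: qs = 2(p − 12) + 15.
Solving gives q = 119 with buyers paying £64 and suppliers receiving £52 (the £12 wedge).
Quantity falls by |ΔQ| = |127 − 119| = 8.
DWL = ½ · t · |ΔQ| = ½ · 12 · 8 = £48.

Deadweight loss = £48.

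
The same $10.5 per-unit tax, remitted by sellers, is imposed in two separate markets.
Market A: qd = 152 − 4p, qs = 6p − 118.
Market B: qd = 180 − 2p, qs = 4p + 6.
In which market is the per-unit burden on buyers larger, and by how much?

Market B, by $0.7.

Market A: pre-tax p* = $27, q* = 44; post-tax q = 18.8; per-unit burden on buyers = $6.3.
Market B: pre-tax p* = $29, q* = 122; post-tax q = 108; per-unit burden on buyers = $7.
Difference: $6.3 vs $7 → market B is larger by $0.7.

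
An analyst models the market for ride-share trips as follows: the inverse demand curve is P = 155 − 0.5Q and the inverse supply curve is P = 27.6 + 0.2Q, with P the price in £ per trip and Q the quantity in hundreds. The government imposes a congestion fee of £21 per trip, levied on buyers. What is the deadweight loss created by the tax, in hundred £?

Inverting to Q(P) form: Qd = 310 − 2P; Qs = 5P − 138.
Before the tax: set 310 − 2P = 5P − 138 → P* = £64, Q* = 182.
With the tax collected from buyers, demand (in seller-price terms) shifts: Qd = 310 − 2(P + 21).
New equilibrium: buyers pay £79, producers receive £58, Q = 152. (Wedge: Pb − Ps = 21.)
Quantity falls by |ΔQ| = |182 − 152| = 30.
DWL = ½ · t · |ΔQ| = ½ · 21 · 30 = £315.

Deadweight loss = £315 hundred.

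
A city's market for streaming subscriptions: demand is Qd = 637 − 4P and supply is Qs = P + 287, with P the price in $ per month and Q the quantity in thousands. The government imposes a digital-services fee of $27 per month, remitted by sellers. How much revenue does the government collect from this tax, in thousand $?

Before the tax: set 637 − 4P = P + 287 → P* = $70, Q* = 357.
With the tax collected from sellers, supply shifts: Qs = (P − 27) + 287.
Solving gives Q = 335.4 with buyers paying $75.4 and sellers receiving $48.4 (the $27 wedge).
Revenue = t · Q = 27 · 335.4 = $9055.8.

Tax revenue = $9055.8 thousand.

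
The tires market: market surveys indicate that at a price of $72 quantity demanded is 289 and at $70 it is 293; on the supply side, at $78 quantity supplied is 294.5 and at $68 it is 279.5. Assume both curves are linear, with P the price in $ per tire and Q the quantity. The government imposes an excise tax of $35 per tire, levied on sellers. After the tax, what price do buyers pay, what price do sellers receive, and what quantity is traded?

Demand slope: (293 − 289)/(70 − 72) = -2, so Qd = 433 − 2P.
Supply slope: (279.5 − 294.5)/(68 − 78) = 1.5, so Qs = 1.5P + 177.5.
Without the tax, 433 − 2P = 1.5P + 177.5 gives 3.5P = 255.5, so P* = $73 and Q* = 287.
With the tax collected from sellers, supply shifts: Qs = 1.5(P − 35) + 177.5.
New equilibrium: buyers pay $88, sellers receive $53, Q = 257. (Wedge: Pb − Ps = 35.)
The less price-elastic side of the market bears the larger share of a per-unit tax.

Buyers pay $88; sellers receive $53; quantity = 257.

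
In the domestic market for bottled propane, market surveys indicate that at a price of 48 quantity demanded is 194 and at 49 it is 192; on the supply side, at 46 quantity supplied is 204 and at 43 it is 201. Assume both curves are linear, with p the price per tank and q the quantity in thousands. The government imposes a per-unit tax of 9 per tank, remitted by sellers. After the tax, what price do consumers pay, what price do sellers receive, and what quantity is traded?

Consumers pay 47; sellers receive 38; quantity = 196.

Demand slope: (192 − 194)/(49 − 48) = -2, so qd = 290 − 2p.
Supply slope: (201 − 204)/(43 − 46) = 1, so qs = p + 158.
Before the tax: set 290 − 2p = p + 158 → p* = 44, q* = 202.
With the tax collected from sellers, supply shifts: qs = (p − 9) + 158.
Solving gives q = 196 with consumers paying 47 and sellers receiving 38 (the 9 wedge).
The less price-elastic side of the market bears the larger share of a per-unit tax.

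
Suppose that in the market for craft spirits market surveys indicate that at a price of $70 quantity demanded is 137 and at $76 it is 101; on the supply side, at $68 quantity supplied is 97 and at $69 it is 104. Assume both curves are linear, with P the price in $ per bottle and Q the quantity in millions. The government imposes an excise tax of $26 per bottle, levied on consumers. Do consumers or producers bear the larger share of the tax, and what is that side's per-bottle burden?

Consumers bear the larger share: $14 per bottle.

Demand slope: (101 − 137)/(76 − 70) = -6, so Qd = 557 − 6P.
Supply slope: (104 − 97)/(69 − 68) = 7, so Qs = 7P − 379.
Before the tax: set 557 − 6P = 7P − 379 → P* = $72, Q* = 125.
With the tax collected from consumers, demand (in seller-price terms) shifts: Qd = 557 − 6(P + 26).
Solving gives Q = 41 with consumers paying $86 and producers receiving $60 (the $26 wedge).
Per-bottle burden: consumers $14, producers $12.
Consumers take the larger share because demand is less price-elastic here (demand slope 6 vs supply slope 7).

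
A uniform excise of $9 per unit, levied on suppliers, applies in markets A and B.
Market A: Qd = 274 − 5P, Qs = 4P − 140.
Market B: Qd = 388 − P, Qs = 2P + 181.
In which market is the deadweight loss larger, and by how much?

Market A, by $63.

Market A: pre-tax P* = $46, Q* = 44; post-tax Q = 24; deadweight loss = $90.
Market B: pre-tax P* = $69, Q* = 319; post-tax Q = 313; deadweight loss = $27.
Difference: $90 vs $27 → market A is larger by $63.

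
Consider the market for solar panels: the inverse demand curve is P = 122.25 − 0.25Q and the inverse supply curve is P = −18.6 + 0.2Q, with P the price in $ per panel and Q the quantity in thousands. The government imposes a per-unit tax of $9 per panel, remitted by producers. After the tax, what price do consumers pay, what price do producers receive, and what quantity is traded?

Rewrite in direct form: Qd = 489 − 4P and Qs = 5P + 93.
Without the tax, 489 − 4P = 5P + 93 gives 9P = 396, so P* = $44 and Q* = 313.
With the tax collected from producers, supply shifts: Qs = 5(P − 9) + 93.
Solving gives Q = 293 with consumers paying $49 and producers receiving $40 (the $9 wedge).

Consumers pay $49; producers receive $40; quantity = 293.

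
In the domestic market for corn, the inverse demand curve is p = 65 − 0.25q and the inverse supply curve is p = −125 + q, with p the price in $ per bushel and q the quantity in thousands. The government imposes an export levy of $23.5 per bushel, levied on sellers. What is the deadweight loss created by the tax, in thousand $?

Inverting to q(p) form: qd = 260 − 4p; qs = p + 125.
Before the tax: set 260 − 4p = p + 125 → p* = $27, q* = 152.
With the tax collected from sellers, supply shifts: qs = (p − 23.5) + 125.
Solving gives q = 133.2 with consumers paying $31.7 and sellers receiving $8.2 (the $23.5 wedge).
Quantity falls by |ΔQ| = |152 − 133.2| = 18.8.
DWL = ½ · t · |ΔQ| = ½ · 23.5 · 18.8 = $220.9.

Deadweight loss = $220.9 thousand.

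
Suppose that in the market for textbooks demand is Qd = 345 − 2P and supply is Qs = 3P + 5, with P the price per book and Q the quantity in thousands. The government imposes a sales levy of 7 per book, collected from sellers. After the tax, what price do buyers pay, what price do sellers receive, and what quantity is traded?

Buyers pay 72.2; sellers receive 65.2; quantity = 200.6.

Before the tax: set 345 − 2P = 3P + 5 → P* = 68, Q* = 209.
With the tax collected from sellers, supply shifts: Qs = 3(P − 7) + 5.
Solving gives Q = 200.6 with buyers paying 72.2 and sellers receiving 65.2 (the 7 wedge).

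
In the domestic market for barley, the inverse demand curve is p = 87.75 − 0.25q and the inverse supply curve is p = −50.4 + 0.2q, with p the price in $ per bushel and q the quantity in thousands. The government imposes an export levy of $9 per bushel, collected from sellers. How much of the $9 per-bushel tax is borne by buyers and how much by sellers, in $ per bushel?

Rewrite in direct form: qd = 351 − 4p and qs = 5p + 252.
Without the tax, 351 − 4p = 5p + 252 gives 9p = 99, so p* = $11 and q* = 307.
With the tax collected from sellers, supply shifts: qs = 5(p − 9) + 252.
New equilibrium: buyers pay $16, sellers receive $7, q = 287. (Wedge: pb − ps = 9.)
Burden on buyers: $5; on sellers: $4. (They sum to $9.)
The less price-elastic side of the market bears the larger share of a per-unit tax.

Buyers bear $5 per bushel; sellers bear $4 per bushel.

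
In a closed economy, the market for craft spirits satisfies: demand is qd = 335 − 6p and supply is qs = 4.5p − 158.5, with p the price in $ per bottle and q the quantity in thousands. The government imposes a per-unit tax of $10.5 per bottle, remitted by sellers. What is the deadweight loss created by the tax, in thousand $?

Without the tax, 335 − 6p = 4.5p − 158.5 gives 10.5p = 493.5, so p* = $47 and q* = 53.
With the tax collected from sellers, supply shifts: qs = 4.5(p − 10.5) − 158.5.
Solving gives q = 26 with consumers paying $51.5 and sellers receiving $41 (the $10.5 wedge).
Quantity falls by |ΔQ| = |53 − 26| = 27.
DWL = ½ · t · |ΔQ| = ½ · 10.5 · 27 = $141.75.

Deadweight loss = $141.75 thousand.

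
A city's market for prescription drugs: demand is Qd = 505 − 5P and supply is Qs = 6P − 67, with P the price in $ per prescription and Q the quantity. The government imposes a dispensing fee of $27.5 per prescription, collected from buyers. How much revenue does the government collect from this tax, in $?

Before the tax: set 505 − 5P = 6P − 67 → P* = $52, Q* = 245.
With the tax collected from buyers, demand (in seller-price terms) shifts: Qd = 505 − 5(P + 27.5).
Solving gives Q = 170 with buyers paying $67 and sellers receiving $39.5 (the $27.5 wedge).
Revenue = t · Q = 27.5 · 170 = $4675.

Tax revenue = $4675.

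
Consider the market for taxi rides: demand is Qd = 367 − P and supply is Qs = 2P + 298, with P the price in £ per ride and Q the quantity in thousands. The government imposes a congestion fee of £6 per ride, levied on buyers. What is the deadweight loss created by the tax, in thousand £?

Deadweight loss = £12 thousand.

Before the tax: set 367 − P = 2P + 298 → P* = £23, Q* = 344.
With the tax collected from buyers, demand (in seller-price terms) shifts: Qd = 367 − (P + 6).
New equilibrium: buyers pay £27, producers receive £21, Q = 340. (Wedge: Pb − Ps = 6.)
Quantity falls by |ΔQ| = |344 − 340| = 4.
DWL = ½ · t · |ΔQ| = ½ · 6 · 4 = £12.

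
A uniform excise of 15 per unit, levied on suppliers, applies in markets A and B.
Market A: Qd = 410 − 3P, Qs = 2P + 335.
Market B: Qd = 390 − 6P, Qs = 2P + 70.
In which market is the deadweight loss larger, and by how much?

Market B, by 33.75.

Market A: pre-tax P* = 15, Q* = 365; post-tax Q = 347; deadweight loss = 135.
Market B: pre-tax P* = 40, Q* = 150; post-tax Q = 127.5; deadweight loss = 168.75.
Difference: 135 vs 168.75 → market B is larger by 33.75.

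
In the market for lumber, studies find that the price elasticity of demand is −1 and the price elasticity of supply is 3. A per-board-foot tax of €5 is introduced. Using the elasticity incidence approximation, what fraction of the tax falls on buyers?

Buyers' share ≈ 0.75.

Incidence ratio: buyers' share ≈ εs / (εs + |εd|) = 3 / (3 + 1) = 0.75.
Supply is the more elastic side, so buyers bear the larger share.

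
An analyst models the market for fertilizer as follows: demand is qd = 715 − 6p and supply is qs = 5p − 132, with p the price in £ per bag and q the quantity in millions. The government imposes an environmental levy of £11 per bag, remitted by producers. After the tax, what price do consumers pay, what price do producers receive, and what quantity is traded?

Consumers pay £82; producers receive £71; quantity = 223.

Without the tax, 715 − 6p = 5p − 132 gives 11p = 847, so p* = £77 and q* = 253.
With the tax collected from producers, supply shifts: qs = 5(p − 11) − 132.
Solving gives q = 223 with consumers paying £82 and producers receiving £71 (the £11 wedge).
The less price-elastic side of the market bears the larger share of a per-unit tax.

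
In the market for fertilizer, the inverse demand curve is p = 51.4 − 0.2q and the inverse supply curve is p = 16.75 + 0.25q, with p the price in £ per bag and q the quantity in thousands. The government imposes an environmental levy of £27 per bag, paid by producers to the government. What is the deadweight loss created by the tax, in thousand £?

Inverting to q(p) form: qd = 257 − 5p; qs = 4p − 67.
Without the tax, 257 − 5p = 4p − 67 gives 9p = 324, so p* = £36 and q* = 77.
With the tax collected from producers, supply shifts: qs = 4(p − 27) − 67.
Solving gives q = 17 with consumers paying £48 and producers receiving £21 (the £27 wedge).
Quantity falls by |ΔQ| = |77 − 17| = 60.
DWL = ½ · t · |ΔQ| = ½ · 27 · 60 = £810.

Deadweight loss = £810 thousand.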